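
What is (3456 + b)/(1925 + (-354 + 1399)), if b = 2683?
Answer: 6139/2970 ≈ 2.0670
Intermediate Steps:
(3456 + b)/(1925 + (-354 + 1399)) = (3456 + 2683)/(1925 + (-354 + 1399)) = 6139/(1925 + 1045) = 6139/2970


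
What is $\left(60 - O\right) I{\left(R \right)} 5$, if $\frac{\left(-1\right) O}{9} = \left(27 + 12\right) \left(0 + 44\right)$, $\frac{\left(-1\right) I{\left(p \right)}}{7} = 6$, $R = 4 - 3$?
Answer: $-3255840$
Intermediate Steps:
$R = 1$
$I{\left(p \right)} = -42$ ($I{\left(p \right)} = \left(-7\right) 6 = -42$)
$O = -15444$ ($O = - 9 \left(27 + 12\right) \left(0 + 44\right) = - 9 \cdot 39 \cdot 44 = \left(-9\right) 1716 = -15444$)
$\left(60 - O\right) I{\left(R \right)} 5 = \left(60 - -15444\right) \left(\left(-42\right) 5\right) = \left(60 + 15444\right) \left(-210\right) = 15504 \left(-210\right) = -3255840$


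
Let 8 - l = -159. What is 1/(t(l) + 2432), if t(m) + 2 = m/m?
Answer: 1/2431 ≈ 0.00041135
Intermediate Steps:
l = 167 (l = 8 - 1*(-159) = 8 + 159 = 167)
t(m) = -1 (t(m) = -2 + m/m = -2 + 1 = -1)
1/(t(l) + 2432) = 1/(-1 + 2432) = 1/2431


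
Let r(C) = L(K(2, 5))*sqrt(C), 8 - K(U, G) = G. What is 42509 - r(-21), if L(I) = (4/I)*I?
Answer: 42509 - 4*I*sqrt(21) ≈ 42509.0 - 18.33*I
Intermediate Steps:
K(U, G) = 8 - G
L(I) = 4
r(C) = 4*sqrt(C)
42509 - r(-21) = 42509 - 4*sqrt(-21) = 42509 - 4*I*sqrt(21)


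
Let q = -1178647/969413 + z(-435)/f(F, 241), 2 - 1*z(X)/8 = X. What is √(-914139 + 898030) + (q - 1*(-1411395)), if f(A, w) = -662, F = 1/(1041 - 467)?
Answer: 452880278169604/320875703 + I*√16109 ≈ 1.4114e+6 + 126.92*I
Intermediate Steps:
z(X) = 16 - 8*X
F = 1/574 ≈ 0.0017422
q = -2084666081/320875703 (q = -1178647/969413 + (16 - 8*(-435))/(-662) = -1178647*1/969413 + (16 + 3480)*(-1/662) = -1178647/969413 + 3496*(-1/662) = -1178647/969413 - 1748/331 = -2084666081/320875703 ≈ -6.4968)
√(-914139 + 898030) + (q - 1*(-1411395)) = √(-914139 + 898030) + (-2084666081/320875703 - 1*(-1411395)) = √(-16109) + (-2084666081/320875703 + 1411395) = I*√16109 + 452880278169604/320875703 = 452880278169604/320875703 + I*√16109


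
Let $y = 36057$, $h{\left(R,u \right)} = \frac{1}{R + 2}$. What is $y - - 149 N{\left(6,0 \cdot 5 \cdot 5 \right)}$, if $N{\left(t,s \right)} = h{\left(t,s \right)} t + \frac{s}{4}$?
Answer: $\frac{144675}{4} \approx 36169.0$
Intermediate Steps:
$h{\left(R,u \right)} = \frac{1}{2 + R}$
$N{\left(t,s \right)} = \frac{s}{4} + \frac{t}{2 + t}$ ($N{\left(t,s \right)} = \frac{t}{2 + t} + \frac{s}{4} = \frac{s}{4} + \frac{t}{2 + t}$)
$y - - 149 N{\left(6,0 \cdot 5 \cdot 5 \right)} = 36057 - - 149 \frac{6 + \frac{0 \cdot 5 \cdot 5 \left(2 + 6\right)}{4}}{2 + 6} = 36057 - - 149 \frac{6 + \frac{1}{4} \cdot 0 \cdot 5 \cdot 8}{8} = 36057 - - 149 \frac{6 + \frac{1}{4} \cdot 0 \cdot 8}{8} = 36057 - - 149 \frac{6 + 0}{8} = 36057 - - 149 \cdot \frac{1}{8} \cdot 6 = 36057 - \left(-149\right) \frac{3}{4} = 36057 - - \frac{447}{4} = 36057 + \frac{447}{4} = \frac{144675}{4}$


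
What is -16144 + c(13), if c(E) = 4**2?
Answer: -16128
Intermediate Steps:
c(E) = 16
-16144 + c(13) = -16144 + 16 = -16128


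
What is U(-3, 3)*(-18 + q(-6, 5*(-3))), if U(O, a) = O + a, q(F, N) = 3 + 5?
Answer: 0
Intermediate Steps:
q(F, N) = 8
U(-3, 3)*(-18 + q(-6, 5*(-3))) = (-3 + 3)*(-18 + 8) = 0*(-10) = 0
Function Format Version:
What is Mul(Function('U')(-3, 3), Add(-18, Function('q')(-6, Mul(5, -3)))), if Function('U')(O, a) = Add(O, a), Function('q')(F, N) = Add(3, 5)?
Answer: 0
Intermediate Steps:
Function('q')(F, N) = 8
Mul(Function('U')(-3, 3), Add(-18, Function('q')(-6, Mul(5, -3)))) = Mul(Add(-3, 3), Add(-18, 8)) = Mul(0, -10) = 0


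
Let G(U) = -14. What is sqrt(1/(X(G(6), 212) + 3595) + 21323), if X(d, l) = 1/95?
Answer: sqrt(2487114937443318)/341526 ≈ 146.02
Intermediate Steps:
X(d, l) = 1/95
sqrt(1/(X(G(6), 212) + 3595) + 21323) = sqrt(1/(1/95 + 3595) + 21323) = sqrt(1/(341526/95) + 21323) = sqrt(95/341526 + 21323) = sqrt(7282358993/341526) = sqrt(2487114937443318)/341526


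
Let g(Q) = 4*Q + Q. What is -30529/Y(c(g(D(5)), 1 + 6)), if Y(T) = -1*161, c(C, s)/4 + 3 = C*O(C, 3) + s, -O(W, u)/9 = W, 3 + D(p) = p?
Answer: 30529/161 ≈ 189.62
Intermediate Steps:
D(p) = -3 + p
O(W, u) = -9*W
g(Q) = 5*Q
c(C, s) = -12 - 36*C² + 4*s (c(C, s) = -12 + 4*(C*(-9*C) + s) = -12 + 4*(-9*C² + s) = -12 + 4*(s - 9*C²) = -12 + (-36*C² + 4*s) = -12 - 36*C² + 4*s)
Y(T) = -161
-30529/Y(c(g(D(5)), 1 + 6)) = -30529/(-161) = -30529*(-1/161) = 30529/161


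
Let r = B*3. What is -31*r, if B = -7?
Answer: 651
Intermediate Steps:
r = -21 (r = -7*3 = -21)
-31*r = -31*(-21) = 651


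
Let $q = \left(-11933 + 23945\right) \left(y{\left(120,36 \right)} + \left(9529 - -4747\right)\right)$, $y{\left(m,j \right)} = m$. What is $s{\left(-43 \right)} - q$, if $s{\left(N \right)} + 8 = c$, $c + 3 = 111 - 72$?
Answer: $-172924724$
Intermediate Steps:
$c = 36$ ($c = -3 + \left(111 - 72\right) = -3 + 39 = 36$)
$s{\left(N \right)} = 28$ ($s{\left(N \right)} = -8 + 36 = 28$)
$q = 172924752$ ($q = \left(-11933 + 23945\right) \left(120 + \left(9529 - -4747\right)\right) = 12012 \left(120 + \left(9529 + 4747\right)\right) = 12012 \left(120 + 14276\right) = 12012 \cdot 14396 = 172924752$)
$s{\left(-43 \right)} - q = 28 - 172924752 = -172924724$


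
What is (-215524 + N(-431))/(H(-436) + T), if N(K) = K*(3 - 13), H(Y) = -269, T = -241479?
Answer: 105607/120874 ≈ 0.87370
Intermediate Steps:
N(K) = -10*K (N(K) = K*(-10) = -10*K)
(-215524 + N(-431))/(H(-436) + T) = (-215524 - 10*(-431))/(-269 - 241479) = (-215524 + 4310)/(-241748) = -211214*(-1/241748) = 105607/120874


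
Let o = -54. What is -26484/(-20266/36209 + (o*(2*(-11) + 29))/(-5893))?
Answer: 1412786576577/26435134 ≈ 53444.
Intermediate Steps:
-26484/(-20266/36209 + (o*(2*(-11) + 29))/(-5893)) = -26484/(-20266/36209 - 54*(2*(-11) + 29)/(-5893)) = -26484/(-20266*1/36209 - 54*(-22 + 29)*(-1/5893)) = -26484/(-20266/36209 - 54*7*(-1/5893)) = -26484/(-20266/36209 - 378*(-1/5893)) = -26484/(-20266/36209 + 378/5893) = -26484/(-105740536/213379637) = -26484*(-213379637/105740536) = 1412786576577/26435134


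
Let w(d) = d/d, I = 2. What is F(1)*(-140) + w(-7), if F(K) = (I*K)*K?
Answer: -279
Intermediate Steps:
w(d) = 1
F(K) = 2*K² (F(K) = (2*K)*K = 2*K²)
F(1)*(-140) + w(-7) = (2*1²)*(-140) + 1 = (2*1)*(-140) + 1 = 2*(-140) + 1 = -280 + 1 = -279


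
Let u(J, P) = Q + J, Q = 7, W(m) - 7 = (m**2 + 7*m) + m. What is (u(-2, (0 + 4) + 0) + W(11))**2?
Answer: 48841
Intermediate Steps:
W(m) = 7 + m**2 + 8*m (W(m) = 7 + ((m**2 + 7*m) + m) = 7 + (m**2 + 8*m) = 7 + m**2 + 8*m)
u(J, P) = 7 + J
(u(-2, (0 + 4) + 0) + W(11))**2 = ((7 - 2) + (7 + 11**2 + 8*11))**2 = (5 + (7 + 121 + 88))**2 = (5 + 216)**2 = 221**2 = 48841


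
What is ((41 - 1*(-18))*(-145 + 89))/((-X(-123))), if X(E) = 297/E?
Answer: -135464/99 ≈ -1368.3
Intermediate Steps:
((41 - 1*(-18))*(-145 + 89))/((-X(-123))) = ((41 - 1*(-18))*(-145 + 89))/((-297/(-123))) = ((41 + 18)*(-56))/((-297*(-1)/123)) = (59*(-56))/((-1*(-99/41))) = -3304/99/41 = -3304*41/99 = -135464/99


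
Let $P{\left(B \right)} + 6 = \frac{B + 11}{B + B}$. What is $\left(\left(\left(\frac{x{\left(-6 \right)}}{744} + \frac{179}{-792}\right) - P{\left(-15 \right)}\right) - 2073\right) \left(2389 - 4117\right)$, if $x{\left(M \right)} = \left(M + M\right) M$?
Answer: $\frac{6090651672}{1705} \approx 3.5722 \cdot 10^{6}$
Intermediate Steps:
$x{\left(M \right)} = 2 M^{2}$ ($x{\left(M \right)} = 2 M M = 2 M^{2}$)
$P{\left(B \right)} = -6 + \frac{11 + B}{2 B}$ ($P{\left(B \right)} = -6 + \frac{B + 11}{B + B} = -6 + \frac{11 + B}{2 B}$)
$\left(\left(\left(\frac{x{\left(-6 \right)}}{744} + \frac{179}{-792}\right) - P{\left(-15 \right)}\right) - 2073\right) \left(2389 - 4117\right) = \left(\left(\left(\frac{2 \left(-6\right)^{2}}{744} + \frac{179}{-792}\right) - \frac{11 \left(1 - -15\right)}{2 \left(-15\right)}\right) - 2073\right) \left(2389 - 4117\right) = \left(\left(\left(2 \cdot 36 \cdot \frac{1}{744} + 179 \left(- \frac{1}{792}\right)\right) - \frac{11}{2} \left(- \frac{1}{15}\right) \left(1 + 15\right)\right) - 2073\right) \left(-1728\right) = \left(\left(\left(72 \cdot \frac{1}{744} - \frac{179}{792}\right) - \frac{11}{2} \left(- \frac{1}{15}\right) 16\right) - 2073\right) \left(-1728\right) = \left(\left(\left(\frac{3}{31} - \frac{179}{792}\right) - - \frac{88}{15}\right) - 2073\right) \left(-1728\right) = \left(\left(- \frac{3173}{24552} + \frac{88}{15}\right) - 2073\right) \left(-1728\right) = \left(\frac{704327}{122760} - 2073\right) \left(-1728\right) = \left(- \frac{253777153}{122760}\right) \left(-1728\right) = \frac{6090651672}{1705}$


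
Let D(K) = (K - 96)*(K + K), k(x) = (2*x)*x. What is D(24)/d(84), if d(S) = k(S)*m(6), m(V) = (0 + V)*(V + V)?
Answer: -1/294 ≈ -0.0034014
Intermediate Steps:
m(V) = 2*V² (m(V) = V*(2*V) = 2*V²)
k(x) = 2*x²
d(S) = 144*S² (d(S) = (2*S²)*(2*6²) = (2*S²)*(2*36) = (2*S²)*72 = 144*S²)
D(K) = 2*K*(-96 + K) (D(K) = (-96 + K)*(2*K) = 2*K*(-96 + K))
D(24)/d(84) = (2*24*(-96 + 24))/((144*84²)) = (2*24*(-72))/((144*7056)) = -3456/1016064 = -3456*1/1016064 = -1/294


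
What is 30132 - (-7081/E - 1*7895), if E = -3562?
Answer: 135445093/3562 ≈ 38025.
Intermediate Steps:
30132 - (-7081/E - 1*7895) = 30132 - (-7081/(-3562) - 1*7895) = 30132 - (-7081*(-1/3562) - 7895) = 30132 - (7081/3562 - 7895) = 30132 - 1*(-28114909/3562) = 30132 + 28114909/3562 = 135445093/3562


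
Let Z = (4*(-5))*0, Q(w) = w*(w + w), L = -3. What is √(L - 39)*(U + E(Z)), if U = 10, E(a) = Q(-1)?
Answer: 12*I*√42 ≈ 77.769*I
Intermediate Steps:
Q(w) = 2*w² (Q(w) = w*(2*w) = 2*w²)
Z = 0 (Z = -20*0 = 0)
E(a) = 2 (E(a) = 2*(-1)² = 2*1 = 2)
√(L - 39)*(U + E(Z)) = √(-3 - 39)*(10 + 2) = √(-42)*12 = (I*√42)*12 = 12*I*√42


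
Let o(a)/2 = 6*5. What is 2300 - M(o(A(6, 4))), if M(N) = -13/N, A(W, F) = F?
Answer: 138013/60 ≈ 2300.2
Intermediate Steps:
o(a) = 60 (o(a) = 2*(6*5) = 2*30 = 60)
2300 - M(o(A(6, 4))) = 2300 - (-13)/60 = 2300 - 1*(-13/60) = 2300 + 13/60 = 138013/60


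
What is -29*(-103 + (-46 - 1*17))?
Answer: 4814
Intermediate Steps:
-29*(-103 + (-46 - 1*17)) = -29*(-103 + (-46 - 17)) = -29*(-103 - 63) = -29*(-166) = 4814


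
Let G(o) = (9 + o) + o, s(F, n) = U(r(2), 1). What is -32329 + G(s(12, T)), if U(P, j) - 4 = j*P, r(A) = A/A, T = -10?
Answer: -32310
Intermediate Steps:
r(A) = 1
U(P, j) = 4 + P*j (U(P, j) = 4 + j*P = 4 + P*j)
s(F, n) = 5 (s(F, n) = 4 + 1*1 = 4 + 1 = 5)
G(o) = 9 + 2*o
-32329 + G(s(12, T)) = -32329 + (9 + 2*5) = -32329 + (9 + 10) = -32329 + 19 = -32310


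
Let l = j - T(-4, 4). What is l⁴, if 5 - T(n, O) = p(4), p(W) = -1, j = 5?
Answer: 1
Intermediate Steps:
T(n, O) = 6 (T(n, O) = 5 - 1*(-1) = 5 + 1 = 6)
l = -1 (l = 5 - 1*6 = 5 - 6 = -1)
l⁴ = (-1)⁴ = 1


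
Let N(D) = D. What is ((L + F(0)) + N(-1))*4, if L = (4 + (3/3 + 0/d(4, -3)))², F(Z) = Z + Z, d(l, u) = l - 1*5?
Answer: 96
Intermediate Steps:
d(l, u) = -5 + l (d(l, u) = l - 5 = -5 + l)
F(Z) = 2*Z
L = 25 (L = (4 + (3/3 + 0/(-5 + 4)))² = (4 + (3*(⅓) + 0/(-1)))² = (4 + (1 + 0*(-1)))² = (4 + (1 + 0))² = (4 + 1)² = 5² = 25)
((L + F(0)) + N(-1))*4 = ((25 + 2*0) - 1)*4 = ((25 + 0) - 1)*4 = (25 - 1)*4 = 24*4 = 96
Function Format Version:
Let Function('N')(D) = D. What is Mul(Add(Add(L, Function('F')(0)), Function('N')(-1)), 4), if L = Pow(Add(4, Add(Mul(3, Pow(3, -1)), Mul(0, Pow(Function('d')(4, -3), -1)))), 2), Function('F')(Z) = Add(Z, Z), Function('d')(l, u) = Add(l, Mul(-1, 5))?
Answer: 96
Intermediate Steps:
Function('d')(l, u) = Add(-5, l) (Function('d')(l, u) = Add(l, -5) = Add(-5, l))
Function('F')(Z) = Mul(2, Z)
L = 25 (L = Pow(Add(4, Add(Mul(3, Pow(3, -1)), Mul(0, Pow(Add(-5, 4), -1)))), 2) = Pow(Add(4, Add(Mul(3, Rational(1, 3)), Mul(0, Pow(-1, -1)))), 2) = Pow(Add(4, Add(1, Mul(0, -1))), 2) = Pow(Add(4, Add(1, 0)), 2) = Pow(Add(4, 1), 2) = Pow(5, 2) = 25)
Mul(Add(Add(L, Function('F')(0)), Function('N')(-1)), 4) = Mul(Add(Add(25, Mul(2, 0)), -1), 4) = Mul(Add(Add(25, 0), -1), 4) = Mul(Add(25, -1), 4) = Mul(24, 4) = 96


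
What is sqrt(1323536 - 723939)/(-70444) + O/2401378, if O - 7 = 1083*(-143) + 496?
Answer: -77183/1200689 - sqrt(599597)/70444 ≈ -0.075274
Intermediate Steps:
O = -154366 (O = 7 + (1083*(-143) + 496) = 7 + (-154869 + 496) = 7 - 154373 = -154366)
sqrt(1323536 - 723939)/(-70444) + O/2401378 = sqrt(1323536 - 723939)/(-70444) - 154366/2401378 = sqrt(599597)*(-1/70444) - 154366*1/2401378 = -sqrt(599597)/70444 - 77183/1200689 = -77183/1200689 - sqrt(599597)/70444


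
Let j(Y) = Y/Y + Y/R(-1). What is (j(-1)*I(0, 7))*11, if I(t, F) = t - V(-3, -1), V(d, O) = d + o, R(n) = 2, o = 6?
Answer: -33/2 ≈ -16.500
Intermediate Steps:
V(d, O) = 6 + d (V(d, O) = d + 6 = 6 + d)
I(t, F) = -3 + t (I(t, F) = t - (6 - 3) = t - 1*3 = t - 3 = -3 + t)
j(Y) = 1 + Y/2 (j(Y) = Y/Y + Y/2 = 1 + Y*(½) = 1 + Y/2)
(j(-1)*I(0, 7))*11 = ((1 + (½)*(-1))*(-3 + 0))*11 = ((1 - ½)*(-3))*11 = ((½)*(-3))*11 = -3/2*11 = -33/2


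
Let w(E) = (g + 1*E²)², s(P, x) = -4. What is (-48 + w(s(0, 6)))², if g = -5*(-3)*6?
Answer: 125171344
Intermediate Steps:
g = 90 (g = 15*6 = 90)
w(E) = (90 + E²)² (w(E) = (90 + 1*E²)² = (90 + E²)²)
(-48 + w(s(0, 6)))² = (-48 + (90 + (-4)²)²)² = (-48 + (90 + 16)²)² = (-48 + 106²)² = (-48 + 11236)² = 11188² = 125171344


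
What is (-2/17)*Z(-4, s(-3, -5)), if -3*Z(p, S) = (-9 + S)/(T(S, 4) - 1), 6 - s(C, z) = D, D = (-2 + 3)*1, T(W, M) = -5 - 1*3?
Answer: 8/459 ≈ 0.017429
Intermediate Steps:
T(W, M) = -8 (T(W, M) = -5 - 3 = -8)
D = 1 (D = 1*1 = 1)
s(C, z) = 5 (s(C, z) = 6 - 1*1 = 6 - 1 = 5)
Z(p, S) = -⅓ + S/27 (Z(p, S) = -(-9 + S)/(3*(-8 - 1)) = -(-9 + S)/(3*(-9)) = -(-9 + S)*(-1)/(3*9) = -(1 - S/9)/3 = -⅓ + S/27)
(-2/17)*Z(-4, s(-3, -5)) = (-2/17)*(-⅓ + (1/27)*5) = (-2*1/17)*(-⅓ + 5/27) = -2/17*(-4/27) = 8/459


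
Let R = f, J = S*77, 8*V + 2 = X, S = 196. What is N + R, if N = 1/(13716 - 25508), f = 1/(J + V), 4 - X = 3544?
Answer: -1039/62815984 ≈ -1.6540e-5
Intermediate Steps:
X = -3540 (X = 4 - 1*3544 = 4 - 3544 = -3540)
V = -1771/4 (V = -1/4 + (1/8)*(-3540) = -1/4 - 885/2 = -1771/4 ≈ -442.75)
J = 15092 (J = 196*77 = 15092)
f = 4/58597 (f = 1/(15092 - 1771/4) = 1/(58597/4) = 4/58597 ≈ 6.8263e-5)
R = 4/58597 ≈ 6.8263e-5
N = -1/11792 (N = 1/(-11792) = -1/11792 ≈ -8.4803e-5)
N + R = -1/11792 + 4/58597 = -1039/62815984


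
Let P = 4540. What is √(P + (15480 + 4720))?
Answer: 2*√6185 ≈ 157.29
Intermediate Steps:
√(P + (15480 + 4720)) = √(4540 + (15480 + 4720)) = √(4540 + 20200) = √24740 = 2*√6185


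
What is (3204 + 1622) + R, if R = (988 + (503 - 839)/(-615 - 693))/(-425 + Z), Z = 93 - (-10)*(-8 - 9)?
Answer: 131980674/27359 ≈ 4824.0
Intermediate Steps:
Z = -77 (Z = 93 - (-10)*(-17) = 93 - 1*170 = 93 - 170 = -77)
R = -53860/27359 (R = (988 + (503 - 839)/(-615 - 693))/(-425 - 77) = (988 - 336/(-1308))/(-502) = (988 - 336*(-1/1308))*(-1/502) = (988 + 28/109)*(-1/502) = (107720/109)*(-1/502) = -53860/27359 ≈ -1.9686)
(3204 + 1622) + R = (3204 + 1622) - 53860/27359 = 4826 - 53860/27359 = 131980674/27359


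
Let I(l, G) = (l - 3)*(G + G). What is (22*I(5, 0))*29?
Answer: 0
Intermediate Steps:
I(l, G) = 2*G*(-3 + l) (I(l, G) = (-3 + l)*(2*G) = 2*G*(-3 + l))
(22*I(5, 0))*29 = (22*(2*0*(-3 + 5)))*29 = (22*(2*0*2))*29 = (22*0)*29 = 0*29 = 0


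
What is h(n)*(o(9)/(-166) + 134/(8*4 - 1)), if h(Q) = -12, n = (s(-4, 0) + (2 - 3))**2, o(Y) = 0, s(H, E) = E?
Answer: -1608/31 ≈ -51.871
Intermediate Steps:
n = 1 (n = (0 + (2 - 3))**2 = (0 - 1)**2 = (-1)**2 = 1)
h(n)*(o(9)/(-166) + 134/(8*4 - 1)) = -12*(0/(-166) + 134/(8*4 - 1)) = -12*(0*(-1/166) + 134/(32 - 1)) = -12*(0 + 134/31) = -12*134/31 = -1608/31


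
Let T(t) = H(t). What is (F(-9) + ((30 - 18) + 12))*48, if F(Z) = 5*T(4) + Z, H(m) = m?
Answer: 1680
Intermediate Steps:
T(t) = t
F(Z) = 20 + Z (F(Z) = 5*4 + Z = 20 + Z)
(F(-9) + ((30 - 18) + 12))*48 = ((20 - 9) + ((30 - 18) + 12))*48 = (11 + (12 + 12))*48 = (11 + 24)*48 = 35*48 = 1680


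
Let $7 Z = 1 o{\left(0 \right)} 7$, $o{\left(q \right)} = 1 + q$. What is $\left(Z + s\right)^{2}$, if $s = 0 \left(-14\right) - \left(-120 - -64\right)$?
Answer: $3249$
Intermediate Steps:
$Z = 1$ ($Z = \frac{1 \left(1 + 0\right) 7}{7} = \frac{1 \cdot 1 \cdot 7}{7} = \frac{1 \cdot 7}{7} = \frac{1}{7} \cdot 7 = 1$)
$s = 56$ ($s = 0 - \left(-120 + 64\right) = 0 - -56 = 0 + 56 = 56$)
$\left(Z + s\right)^{2} = \left(1 + 56\right)^{2} = 57^{2} = 3249$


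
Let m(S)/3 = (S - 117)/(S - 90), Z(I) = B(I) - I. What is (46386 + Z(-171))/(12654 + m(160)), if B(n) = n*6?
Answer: 1062390/295303 ≈ 3.5976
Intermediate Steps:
B(n) = 6*n
Z(I) = 5*I (Z(I) = 6*I - I = 5*I)
m(S) = 3*(-117 + S)/(-90 + S) (m(S) = 3*((S - 117)/(S - 90)) = 3*((-117 + S)/(-90 + S)) = 3*(-117 + S)/(-90 + S))
(46386 + Z(-171))/(12654 + m(160)) = (46386 + 5*(-171))/(12654 + 3*(-117 + 160)/(-90 + 160)) = (46386 - 855)/(12654 + 3*43/70) = 45531/(12654 + 3*(1/70)*43) = 45531/(12654 + 129/70) = 45531/(885909/70) = 45531*(70/885909) = 1062390/295303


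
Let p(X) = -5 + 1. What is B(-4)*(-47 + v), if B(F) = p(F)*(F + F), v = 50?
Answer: 96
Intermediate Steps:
p(X) = -4
B(F) = -8*F (B(F) = -4*(F + F) = -8*F)
B(-4)*(-47 + v) = (-8*(-4))*(-47 + 50) = 32*3 = 96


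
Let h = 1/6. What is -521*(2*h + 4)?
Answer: -6773/3 ≈ -2257.7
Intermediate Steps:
h = ⅙ ≈ 0.16667
-521*(2*h + 4) = -521*(2*(⅙) + 4) = -521*(⅓ + 4) = -521*13/3 = -6773/3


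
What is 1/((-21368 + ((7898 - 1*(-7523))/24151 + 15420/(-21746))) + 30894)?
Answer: 262593823/2501450226221 ≈ 0.00010498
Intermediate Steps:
1/((-21368 + ((7898 - 1*(-7523))/24151 + 15420/(-21746))) + 30894) = 1/((-21368 + ((7898 + 7523)*(1/24151) + 15420*(-1/21746))) + 30894) = 1/((-21368 + (15421*(1/24151) - 7710/10873)) + 30894) = 1/((-21368 + (15421/24151 - 7710/10873)) + 30894) = 1/((-21368 - 18531677/262593823) + 30894) = 1/(-5611123341541/262593823 + 30894) = 1/(2501450226221/262593823) = 262593823/2501450226221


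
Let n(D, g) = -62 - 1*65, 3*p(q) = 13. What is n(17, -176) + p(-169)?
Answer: -368/3 ≈ -122.67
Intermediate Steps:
p(q) = 13/3 (p(q) = (⅓)*13 = 13/3)
n(D, g) = -127 (n(D, g) = -62 - 65 = -127)
n(17, -176) + p(-169) = -127 + 13/3 = -368/3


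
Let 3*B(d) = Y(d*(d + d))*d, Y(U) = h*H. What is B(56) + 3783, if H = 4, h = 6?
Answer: 4231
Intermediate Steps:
Y(U) = 24 (Y(U) = 6*4 = 24)
B(d) = 8*d (B(d) = (24*d)/3 = 8*d)
B(56) + 3783 = 8*56 + 3783 = 448 + 3783 = 4231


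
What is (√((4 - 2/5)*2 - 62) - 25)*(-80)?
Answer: 2000 - 16*I*√1370 ≈ 2000.0 - 592.22*I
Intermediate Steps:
(√((4 - 2/5)*2 - 62) - 25)*(-80) = (√((4 - 2*⅕)*2 - 62) - 25)*(-80) = (√((4 - ⅖)*2 - 62) - 25)*(-80) = (√((18/5)*2 - 62) - 25)*(-80) = (√(36/5 - 62) - 25)*(-80) = (√(-274/5) - 25)*(-80) = (I*√1370/5 - 25)*(-80) = (-25 + I*√1370/5)*(-80) = 2000 - 16*I*√1370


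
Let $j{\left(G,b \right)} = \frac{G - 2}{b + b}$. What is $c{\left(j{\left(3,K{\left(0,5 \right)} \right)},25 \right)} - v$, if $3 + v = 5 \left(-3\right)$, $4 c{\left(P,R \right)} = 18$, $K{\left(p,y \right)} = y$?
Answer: $\frac{45}{2} \approx 22.5$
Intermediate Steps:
$j{\left(G,b \right)} = \frac{-2 + G}{2 b}$
$c{\left(P,R \right)} = \frac{9}{2}$ ($c{\left(P,R \right)} = \frac{1}{4} \cdot 18 = \frac{9}{2}$)
$v = -18$ ($v = -3 + 5 \left(-3\right) = -3 - 15 = -18$)
$c{\left(j{\left(3,K{\left(0,5 \right)} \right)},25 \right)} - v = \frac{9}{2} - -18 = \frac{9}{2} + 18 = \frac{45}{2}$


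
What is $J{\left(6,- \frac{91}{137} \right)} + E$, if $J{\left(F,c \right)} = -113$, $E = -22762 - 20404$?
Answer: $-43279$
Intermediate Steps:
$E = -43166$ ($E = -22762 - 20404 = -43166$)
$J{\left(6,- \frac{91}{137} \right)} + E = -113 - 43166 = -43279$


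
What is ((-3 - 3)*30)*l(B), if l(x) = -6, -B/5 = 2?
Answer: 1080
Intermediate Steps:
B = -10 (B = -5*2 = -10)
((-3 - 3)*30)*l(B) = ((-3 - 3)*30)*(-6) = -6*30*(-6) = -180*(-6) = 1080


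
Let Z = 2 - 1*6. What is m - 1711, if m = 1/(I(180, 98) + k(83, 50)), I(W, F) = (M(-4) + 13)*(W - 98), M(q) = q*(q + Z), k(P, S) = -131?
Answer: -6089448/3559 ≈ -1711.0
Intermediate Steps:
Z = -4 (Z = 2 - 6 = -4)
M(q) = q*(-4 + q) (M(q) = q*(q - 4) = q*(-4 + q))
I(W, F) = -4410 + 45*W (I(W, F) = (-4*(-4 - 4) + 13)*(W - 98) = (-4*(-8) + 13)*(-98 + W) = (32 + 13)*(-98 + W) = 45*(-98 + W) = -4410 + 45*W)
m = 1/3559 (m = 1/((-4410 + 45*180) - 131) = 1/((-4410 + 8100) - 131) = 1/(3690 - 131) = 1/3559 ≈ 0.00028098)
m - 1711 = 1/3559 - 1711 = -6089448/3559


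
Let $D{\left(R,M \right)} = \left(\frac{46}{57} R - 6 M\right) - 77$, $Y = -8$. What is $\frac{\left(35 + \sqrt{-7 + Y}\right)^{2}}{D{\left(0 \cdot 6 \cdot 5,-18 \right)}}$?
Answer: $\frac{\left(35 + i \sqrt{15}\right)^{2}}{31} \approx 39.032 + 8.7455 i$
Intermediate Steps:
$D{\left(R,M \right)} = -77 - 6 M + \frac{46 R}{57}$ ($D{\left(R,M \right)} = \left(46 \cdot \frac{1}{57} R - 6 M\right) - 77 = \left(\frac{46 R}{57} - 6 M\right) - 77 = \left(- 6 M + \frac{46 R}{57}\right) - 77 = -77 - 6 M + \frac{46 R}{57}$)
$\frac{\left(35 + \sqrt{-7 + Y}\right)^{2}}{D{\left(0 \cdot 6 \cdot 5,-18 \right)}} = \frac{\left(35 + \sqrt{-7 - 8}\right)^{2}}{-77 - -108 + \frac{46 \cdot 0 \cdot 6 \cdot 5}{57}} = \frac{\left(35 + \sqrt{-15}\right)^{2}}{-77 + 108 + \frac{46 \cdot 0 \cdot 5}{57}} = \frac{\left(35 + i \sqrt{15}\right)^{2}}{-77 + 108 + \frac{46}{57} \cdot 0} = \frac{\left(35 + i \sqrt{15}\right)^{2}}{-77 + 108 + 0} = \frac{\left(35 + i \sqrt{15}\right)^{2}}{31}$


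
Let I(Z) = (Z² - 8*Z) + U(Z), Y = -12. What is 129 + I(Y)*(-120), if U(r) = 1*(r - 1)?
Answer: -27111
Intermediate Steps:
U(r) = -1 + r (U(r) = 1*(-1 + r) = -1 + r)
I(Z) = -1 + Z² - 7*Z (I(Z) = (Z² - 8*Z) + (-1 + Z) = -1 + Z² - 7*Z)
129 + I(Y)*(-120) = 129 + (-1 + (-12)² - 7*(-12))*(-120) = 129 + (-1 + 144 + 84)*(-120) = 129 + 227*(-120) = 129 - 27240 = -27111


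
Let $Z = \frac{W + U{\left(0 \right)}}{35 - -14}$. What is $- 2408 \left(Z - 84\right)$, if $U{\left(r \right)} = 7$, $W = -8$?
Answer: $\frac{1416248}{7} \approx 2.0232 \cdot 10^{5}$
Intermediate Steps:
$Z = - \frac{1}{49}$ ($Z = \frac{-8 + 7}{35 - -14} = - \frac{1}{35 + 14} = - \frac{1}{49} \approx -0.020408$)
$- 2408 \left(Z - 84\right) = - 2408 \left(- \frac{1}{49} - 84\right) = \left(-2408\right) \left(- \frac{4117}{49}\right) = \frac{1416248}{7}$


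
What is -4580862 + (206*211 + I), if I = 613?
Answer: -4536783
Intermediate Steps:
-4580862 + (206*211 + I) = -4580862 + (206*211 + 613) = -4580862 + (43466 + 613) = -4580862 + 44079 = -4536783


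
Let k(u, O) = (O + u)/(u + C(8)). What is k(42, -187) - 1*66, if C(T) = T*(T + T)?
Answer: -2273/34 ≈ -66.853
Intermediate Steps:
C(T) = 2*T**2 (C(T) = T*(2*T) = 2*T**2)
k(u, O) = (O + u)/(128 + u) (k(u, O) = (O + u)/(u + 2*8**2) = (O + u)/(u + 2*64) = (O + u)/(u + 128) = (O + u)/(128 + u))
k(42, -187) - 1*66 = (-187 + 42)/(128 + 42) - 1*66 = -145/170 - 66 = (1/170)*(-145) - 66 = -29/34 - 66 = -2273/34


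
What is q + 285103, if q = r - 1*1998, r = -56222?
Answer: 226883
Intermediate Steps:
q = -58220 (q = -56222 - 1*1998 = -56222 - 1998 = -58220)
q + 285103 = -58220 + 285103 = 226883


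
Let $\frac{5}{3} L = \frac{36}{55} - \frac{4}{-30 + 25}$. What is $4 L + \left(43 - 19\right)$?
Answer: $\frac{1512}{55} \approx 27.491$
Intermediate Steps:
$L = \frac{48}{55}$ ($L = \frac{3 \left(\frac{36}{55} - \frac{4}{-30 + 25}\right)}{5} = \frac{3 \left(36 \cdot \frac{1}{55} - \frac{4}{-5}\right)}{5} = \frac{3 \left(\frac{36}{55} - - \frac{4}{5}\right)}{5} = \frac{3 \left(\frac{36}{55} + \frac{4}{5}\right)}{5} = \frac{3}{5} \cdot \frac{16}{11} = \frac{48}{55} \approx 0.87273$)
$4 L + \left(43 - 19\right) = 4 \cdot \frac{48}{55} + \left(43 - 19\right) = \frac{192}{55} + 24 = \frac{1512}{55}$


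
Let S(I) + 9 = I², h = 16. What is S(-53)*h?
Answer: 44800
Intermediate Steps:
S(I) = -9 + I²
S(-53)*h = (-9 + (-53)²)*16 = (-9 + 2809)*16 = 2800*16 = 44800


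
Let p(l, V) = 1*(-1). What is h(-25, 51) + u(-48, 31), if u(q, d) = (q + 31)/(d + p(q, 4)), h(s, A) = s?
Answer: -767/30 ≈ -25.567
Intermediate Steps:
p(l, V) = -1
u(q, d) = (31 + q)/(-1 + d) (u(q, d) = (q + 31)/(d - 1) = (31 + q)/(-1 + d))
h(-25, 51) + u(-48, 31) = -25 + (31 - 48)/(-1 + 31) = -25 - 17/30 = -767/30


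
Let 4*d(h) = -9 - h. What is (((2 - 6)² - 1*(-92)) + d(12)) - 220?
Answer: -469/4 ≈ -117.25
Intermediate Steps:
d(h) = -9/4 - h/4 (d(h) = (-9 - h)/4 = -9/4 - h/4)
(((2 - 6)² - 1*(-92)) + d(12)) - 220 = (((2 - 6)² - 1*(-92)) + (-9/4 - ¼*12)) - 220 = (((-4)² + 92) + (-9/4 - 3)) - 220 = ((16 + 92) - 21/4) - 220 = (108 - 21/4) - 220 = 411/4 - 220 = -469/4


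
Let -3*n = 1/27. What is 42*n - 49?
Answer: -1337/27 ≈ -49.518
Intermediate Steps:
n = -1/81 (n = -1/3/27 = -1/3*1/27 = -1/81 ≈ -0.012346)
42*n - 49 = 42*(-1/81) - 49 = -14/27 - 49 = -1337/27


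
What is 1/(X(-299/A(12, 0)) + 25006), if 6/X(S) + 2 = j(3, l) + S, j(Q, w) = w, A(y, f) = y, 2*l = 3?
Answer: 305/7626758 ≈ 3.9991e-5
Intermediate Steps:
l = 3/2 (l = (½)*3 = 3/2 ≈ 1.5000)
X(S) = 6/(-½ + S) (X(S) = 6/(-2 + (3/2 + S)) = 6/(-½ + S))
1/(X(-299/A(12, 0)) + 25006) = 1/(12/(-1 + 2*(-299/12)) + 25006) = 1/(12/(-1 - 299/6) + 25006) = 1/(12/(-305/6) + 25006) = 1/(12*(-6/305) + 25006) = 1/(-72/305 + 25006) = 1/(7626758/305) = 305/7626758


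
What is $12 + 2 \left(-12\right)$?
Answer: $-12$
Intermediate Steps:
$12 + 2 \left(-12\right) = 12 - 24 = -12$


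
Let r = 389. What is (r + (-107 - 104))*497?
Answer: 88466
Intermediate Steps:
(r + (-107 - 104))*497 = (389 + (-107 - 104))*497 = (389 - 211)*497 = 178*497 = 88466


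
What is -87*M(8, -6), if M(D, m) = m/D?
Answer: 261/4 ≈ 65.250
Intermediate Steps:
-87*M(8, -6) = -(-522)/8 = -87*(-3/4) = 261/4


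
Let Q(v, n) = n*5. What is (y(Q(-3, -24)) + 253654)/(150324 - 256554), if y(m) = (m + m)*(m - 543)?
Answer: -206387/53115 ≈ -3.8857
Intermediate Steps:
Q(v, n) = 5*n
y(m) = 2*m*(-543 + m) (y(m) = (2*m)*(-543 + m) = 2*m*(-543 + m))
(y(Q(-3, -24)) + 253654)/(150324 - 256554) = (2*(5*(-24))*(-543 + 5*(-24)) + 253654)/(150324 - 256554) = (2*(-120)*(-543 - 120) + 253654)/(-106230) = (2*(-120)*(-663) + 253654)*(-1/106230) = (159120 + 253654)*(-1/106230) = 412774*(-1/106230) = -206387/53115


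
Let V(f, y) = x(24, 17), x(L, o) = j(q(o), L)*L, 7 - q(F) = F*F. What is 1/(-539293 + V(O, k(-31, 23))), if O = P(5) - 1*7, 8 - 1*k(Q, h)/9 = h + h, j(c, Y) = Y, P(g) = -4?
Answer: -1/538717 ≈ -1.8563e-6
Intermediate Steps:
q(F) = 7 - F² (q(F) = 7 - F*F = 7 - F²)
k(Q, h) = 72 - 18*h (k(Q, h) = 72 - 9*(h + h) = 72 - 18*h)
x(L, o) = L² (x(L, o) = L*L = L²)
O = -11 (O = -4 - 1*7 = -4 - 7 = -11)
V(f, y) = 576 (V(f, y) = 24² = 576)
1/(-539293 + V(O, k(-31, 23))) = 1/(-539293 + 576) = 1/(-538717) = -1/538717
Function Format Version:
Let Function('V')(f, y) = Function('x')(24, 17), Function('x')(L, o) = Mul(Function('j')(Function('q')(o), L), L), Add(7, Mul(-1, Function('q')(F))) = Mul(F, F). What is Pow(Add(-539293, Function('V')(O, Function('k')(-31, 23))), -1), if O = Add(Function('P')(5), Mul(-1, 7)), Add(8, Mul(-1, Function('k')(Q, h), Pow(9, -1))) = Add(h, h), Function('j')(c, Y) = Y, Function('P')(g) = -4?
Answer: Rational(-1, 538717) ≈ -1.8563e-6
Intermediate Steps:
Function('q')(F) = Add(7, Mul(-1, Pow(F, 2))) (Function('q')(F) = Add(7, Mul(-1, Mul(F, F))) = Add(7, Mul(-1, Pow(F, 2))))
Function('k')(Q, h) = Add(72, Mul(-18, h)) (Function('k')(Q, h) = Add(72, Mul(-9, Add(h, h))) = Add(72, Mul(-9, Mul(2, h))) = Add(72, Mul(-18, h)))
Function('x')(L, o) = Pow(L, 2) (Function('x')(L, o) = Mul(L, L) = Pow(L, 2))
O = -11 (O = Add(-4, Mul(-1, 7)) = Add(-4, -7) = -11)
Function('V')(f, y) = 576 (Function('V')(f, y) = Pow(24, 2) = 576)
Pow(Add(-539293, Function('V')(O, Function('k')(-31, 23))), -1) = Pow(Add(-539293, 576), -1) = Pow(-538717, -1) = Rational(-1, 538717)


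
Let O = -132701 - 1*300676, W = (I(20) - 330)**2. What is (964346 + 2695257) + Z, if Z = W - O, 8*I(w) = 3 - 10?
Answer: 268957329/64 ≈ 4.2025e+6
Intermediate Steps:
I(w) = -7/8 (I(w) = (3 - 10)/8 = (1/8)*(-7) = -7/8)
W = 7006609/64 (W = (-7/8 - 330)**2 = (-2647/8)**2 = 7006609/64 ≈ 1.0948e+5)
O = -433377 (O = -132701 - 300676 = -433377)
Z = 34742737/64 (Z = 7006609/64 - 1*(-433377) = 7006609/64 + 433377 = 34742737/64 ≈ 5.4286e+5)
(964346 + 2695257) + Z = (964346 + 2695257) + 34742737/64 = 3659603 + 34742737/64 = 268957329/64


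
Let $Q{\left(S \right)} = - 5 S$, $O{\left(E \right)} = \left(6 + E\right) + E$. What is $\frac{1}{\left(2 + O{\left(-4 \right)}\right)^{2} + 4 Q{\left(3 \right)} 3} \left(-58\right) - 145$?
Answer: $- \frac{13021}{90} \approx -144.68$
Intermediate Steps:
$O{\left(E \right)} = 6 + 2 E$
$\frac{1}{\left(2 + O{\left(-4 \right)}\right)^{2} + 4 Q{\left(3 \right)} 3} \left(-58\right) - 145 = \frac{1}{\left(2 + \left(6 + 2 \left(-4\right)\right)\right)^{2} + 4 \left(\left(-5\right) 3\right) 3} \left(-58\right) - 145 = \frac{1}{\left(2 + \left(6 - 8\right)\right)^{2} + 4 \left(-15\right) 3} \left(-58\right) - 145 = \frac{1}{\left(2 - 2\right)^{2} - 180} \left(-58\right) - 145 = \frac{1}{0^{2} - 180} \left(-58\right) - 145 = \frac{1}{0 - 180} \left(-58\right) - 145 = \frac{1}{-180} \left(-58\right) - 145 = \left(- \frac{1}{180}\right) \left(-58\right) - 145 = \frac{29}{90} - 145 = - \frac{13021}{90}$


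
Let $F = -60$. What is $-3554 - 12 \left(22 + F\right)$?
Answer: $-3098$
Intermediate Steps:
$-3554 - 12 \left(22 + F\right) = -3554 - 12 \left(22 - 60\right) = -3554 - -456 = -3554 + 456 = -3098$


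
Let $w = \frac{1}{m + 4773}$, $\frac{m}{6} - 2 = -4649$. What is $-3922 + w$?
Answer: $- \frac{90633499}{23109} \approx -3922.0$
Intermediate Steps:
$m = -27882$ ($m = 12 + 6 \left(-4649\right) = 12 - 27894 = -27882$)
$w = - \frac{1}{23109}$ ($w = \frac{1}{-27882 + 4773} = \frac{1}{-23109} = - \frac{1}{23109} \approx -4.3273 \cdot 10^{-5}$)
$-3922 + w = -3922 - \frac{1}{23109} = - \frac{90633499}{23109}$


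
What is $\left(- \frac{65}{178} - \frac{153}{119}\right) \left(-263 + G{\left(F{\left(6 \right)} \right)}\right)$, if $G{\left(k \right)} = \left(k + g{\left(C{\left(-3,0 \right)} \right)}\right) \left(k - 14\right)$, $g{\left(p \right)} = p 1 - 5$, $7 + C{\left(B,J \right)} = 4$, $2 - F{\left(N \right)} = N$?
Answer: $\frac{96679}{1246} \approx 77.592$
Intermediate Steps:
$F{\left(N \right)} = 2 - N$
$C{\left(B,J \right)} = -3$ ($C{\left(B,J \right)} = -7 + 4 = -3$)
$g{\left(p \right)} = -5 + p$ ($g{\left(p \right)} = p - 5 = -5 + p$)
$G{\left(k \right)} = \left(-14 + k\right) \left(-8 + k\right)$ ($G{\left(k \right)} = \left(k - 8\right) \left(k - 14\right) = \left(k - 8\right) \left(-14 + k\right) = \left(-8 + k\right) \left(-14 + k\right) = \left(-14 + k\right) \left(-8 + k\right)$)
$\left(- \frac{65}{178} - \frac{153}{119}\right) \left(-263 + G{\left(F{\left(6 \right)} \right)}\right) = \left(- \frac{65}{178} - \frac{153}{119}\right) \left(-263 + \left(112 + \left(2 - 6\right)^{2} - 22 \left(2 - 6\right)\right)\right) = \left(\left(-65\right) \frac{1}{178} - \frac{9}{7}\right) \left(-263 + \left(112 + \left(2 - 6\right)^{2} - 22 \left(2 - 6\right)\right)\right) = \left(- \frac{65}{178} - \frac{9}{7}\right) \left(-263 + \left(112 + \left(-4\right)^{2} - -88\right)\right) = - \frac{2057 \left(-263 + \left(112 + 16 + 88\right)\right)}{1246} = - \frac{2057 \left(-263 + 216\right)}{1246} = \left(- \frac{2057}{1246}\right) \left(-47\right) = \frac{96679}{1246}$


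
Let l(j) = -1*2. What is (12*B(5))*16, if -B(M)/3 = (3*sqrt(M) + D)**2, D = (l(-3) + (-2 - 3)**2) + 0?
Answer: -330624 - 79488*sqrt(5) ≈ -5.0836e+5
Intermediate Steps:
l(j) = -2
D = 23 (D = (-2 + (-2 - 3)**2) + 0 = (-2 + (-5)**2) + 0 = (-2 + 25) + 0 = 23 + 0 = 23)
B(M) = -3*(23 + 3*sqrt(M))**2 (B(M) = -3*(3*sqrt(M) + 23)**2 = -3*(23 + 3*sqrt(M))**2)
(12*B(5))*16 = (12*(-3*(23 + 3*sqrt(5))**2))*16 = -36*(23 + 3*sqrt(5))**2*16 = -576*(23 + 3*sqrt(5))**2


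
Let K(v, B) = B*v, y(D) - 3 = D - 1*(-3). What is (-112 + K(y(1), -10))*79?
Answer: -14378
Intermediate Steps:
y(D) = 6 + D (y(D) = 3 + (D - 1*(-3)) = 3 + (D + 3) = 3 + (3 + D) = 6 + D)
(-112 + K(y(1), -10))*79 = (-112 - 10*(6 + 1))*79 = (-112 - 10*7)*79 = (-112 - 70)*79 = -182*79 = -14378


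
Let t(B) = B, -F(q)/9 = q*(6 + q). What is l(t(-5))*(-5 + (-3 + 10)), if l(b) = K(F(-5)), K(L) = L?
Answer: 90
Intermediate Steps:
F(q) = -9*q*(6 + q)
l(b) = 45 (l(b) = -9*(-5)*(6 - 5) = -9*(-5)*1 = 45)
l(t(-5))*(-5 + (-3 + 10)) = 45*(-5 + (-3 + 10)) = 45*(-5 + 7) = 45*2 = 90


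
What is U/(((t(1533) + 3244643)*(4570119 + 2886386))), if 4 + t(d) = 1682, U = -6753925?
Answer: -1350785/4841241753621 ≈ -2.7902e-7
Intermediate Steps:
t(d) = 1678 (t(d) = -4 + 1682 = 1678)
U/(((t(1533) + 3244643)*(4570119 + 2886386))) = -6753925*1/((1678 + 3244643)*(4570119 + 2886386)) = -6753925/(3246321*7456505) = -6753925/24206208768105 = -6753925*1/24206208768105 = -1350785/4841241753621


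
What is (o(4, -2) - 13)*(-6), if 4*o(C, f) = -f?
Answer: 75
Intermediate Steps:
o(C, f) = -f/4 (o(C, f) = (-f)/4 = -f/4)
(o(4, -2) - 13)*(-6) = (-1/4*(-2) - 13)*(-6) = (1/2 - 13)*(-6) = -25/2*(-6) = 75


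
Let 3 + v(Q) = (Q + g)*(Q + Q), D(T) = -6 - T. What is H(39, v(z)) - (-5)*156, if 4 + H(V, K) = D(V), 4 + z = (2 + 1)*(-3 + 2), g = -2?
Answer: 731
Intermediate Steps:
z = -7 (z = -4 + (2 + 1)*(-3 + 2) = -4 + 3*(-1) = -4 - 3 = -7)
v(Q) = -3 + 2*Q*(-2 + Q) (v(Q) = -3 + (Q - 2)*(Q + Q) = -3 + (-2 + Q)*(2*Q) = -3 + 2*Q*(-2 + Q))
H(V, K) = -10 - V (H(V, K) = -4 + (-6 - V) = -10 - V)
H(39, v(z)) - (-5)*156 = (-10 - 1*39) - (-5)*156 = (-10 - 39) - 1*(-780) = -49 + 780 = 731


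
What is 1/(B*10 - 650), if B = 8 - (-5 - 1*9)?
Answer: -1/430 ≈ -0.0023256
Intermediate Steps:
B = 22 (B = 8 - (-5 - 9) = 8 - 1*(-14) = 8 + 14 = 22)
1/(B*10 - 650) = 1/(22*10 - 650) = 1/(220 - 650) = 1/(-430) = -1/430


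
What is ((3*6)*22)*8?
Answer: 3168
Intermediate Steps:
((3*6)*22)*8 = (18*22)*8 = 396*8 = 3168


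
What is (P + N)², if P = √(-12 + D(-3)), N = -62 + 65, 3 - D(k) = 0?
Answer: 18*I ≈ 18.0*I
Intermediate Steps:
D(k) = 3 (D(k) = 3 - 1*0 = 3 + 0 = 3)
N = 3
P = 3*I (P = √(-12 + 3) = √(-9) = 3*I ≈ 3.0*I)
(P + N)² = (3*I + 3)² = (3 + 3*I)²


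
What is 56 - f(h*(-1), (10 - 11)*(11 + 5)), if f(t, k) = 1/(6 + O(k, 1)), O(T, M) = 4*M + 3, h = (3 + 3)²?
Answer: 727/13 ≈ 55.923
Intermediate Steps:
h = 36 (h = 6² = 36)
O(T, M) = 3 + 4*M
f(t, k) = 1/13 (f(t, k) = 1/(6 + (3 + 4*1)) = 1/(6 + (3 + 4)) = 1/(6 + 7) = 1/13)
56 - f(h*(-1), (10 - 11)*(11 + 5)) = 56 - 1*1/13 = 56 - 1/13 = 727/13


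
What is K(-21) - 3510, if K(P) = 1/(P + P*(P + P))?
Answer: -3022109/861 ≈ -3510.0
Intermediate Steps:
K(P) = 1/(P + 2*P**2) (K(P) = 1/(P + P*(2*P)) = 1/(P + 2*P**2))
K(-21) - 3510 = 1/((-21)*(1 + 2*(-21))) - 3510 = -1/(21*(1 - 42)) - 3510 = -1/21/(-41) - 3510 = -1/21*(-1/41) - 3510 = 1/861 - 3510 = -3022109/861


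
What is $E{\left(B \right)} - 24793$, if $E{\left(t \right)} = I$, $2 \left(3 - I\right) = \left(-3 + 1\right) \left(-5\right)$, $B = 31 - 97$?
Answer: $-24795$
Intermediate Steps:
$B = -66$
$I = -2$ ($I = 3 - \frac{\left(-3 + 1\right) \left(-5\right)}{2} = 3 - \frac{\left(-2\right) \left(-5\right)}{2} = 3 - 5 = -2$)
$E{\left(t \right)} = -2$
$E{\left(B \right)} - 24793 = -2 - 24793 = -24795$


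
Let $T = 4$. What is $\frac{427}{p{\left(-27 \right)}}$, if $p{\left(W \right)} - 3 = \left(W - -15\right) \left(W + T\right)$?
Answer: $\frac{427}{279} \approx 1.5305$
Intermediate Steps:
$p{\left(W \right)} = 3 + \left(4 + W\right) \left(15 + W\right)$ ($p{\left(W \right)} = 3 + \left(W - -15\right) \left(W + 4\right) = 3 + \left(W + 15\right) \left(4 + W\right) = 3 + \left(15 + W\right) \left(4 + W\right) = 3 + \left(4 + W\right) \left(15 + W\right)$)
$\frac{427}{p{\left(-27 \right)}} = \frac{427}{63 + \left(-27\right)^{2} + 19 \left(-27\right)} = \frac{427}{63 + 729 - 513} = \frac{427}{279}$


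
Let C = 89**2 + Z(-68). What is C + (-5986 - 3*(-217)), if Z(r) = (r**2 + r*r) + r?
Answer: 11766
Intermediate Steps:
Z(r) = r + 2*r**2 (Z(r) = (r**2 + r**2) + r = 2*r**2 + r = r + 2*r**2)
C = 17101 (C = 89**2 - 68*(1 + 2*(-68)) = 7921 - 68*(1 - 136) = 7921 - 68*(-135) = 7921 + 9180 = 17101)
C + (-5986 - 3*(-217)) = 17101 + (-5986 - 3*(-217)) = 17101 + (-5986 - 1*(-651)) = 17101 + (-5986 + 651) = 17101 - 5335 = 11766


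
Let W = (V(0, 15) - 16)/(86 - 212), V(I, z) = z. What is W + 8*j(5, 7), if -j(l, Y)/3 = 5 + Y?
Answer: -36287/126 ≈ -287.99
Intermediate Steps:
j(l, Y) = -15 - 3*Y (j(l, Y) = -3*(5 + Y) = -15 - 3*Y)
W = 1/126 (W = (15 - 16)/(86 - 212) = -1/(-126) = -1*(-1/126) = 1/126 ≈ 0.0079365)
W + 8*j(5, 7) = 1/126 + 8*(-15 - 3*7) = 1/126 + 8*(-15 - 21) = 1/126 + 8*(-36) = 1/126 - 288 = -36287/126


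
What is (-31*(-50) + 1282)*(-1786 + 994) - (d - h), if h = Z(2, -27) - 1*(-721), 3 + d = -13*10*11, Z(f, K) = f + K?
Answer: -2240815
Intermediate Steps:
Z(f, K) = K + f
d = -1433 (d = -3 - 13*10*11 = -3 - 130*11 = -3 - 1430 = -1433)
h = 696 (h = (-27 + 2) - 1*(-721) = -25 + 721 = 696)
(-31*(-50) + 1282)*(-1786 + 994) - (d - h) = (-31*(-50) + 1282)*(-1786 + 994) - (-1433 - 1*696) = (1550 + 1282)*(-792) - (-1433 - 696) = 2832*(-792) - 1*(-2129) = -2242944 + 2129 = -2240815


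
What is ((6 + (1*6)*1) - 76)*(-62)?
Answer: 3968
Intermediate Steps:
((6 + (1*6)*1) - 76)*(-62) = ((6 + 6*1) - 76)*(-62) = ((6 + 6) - 76)*(-62) = (12 - 76)*(-62) = -64*(-62) = 3968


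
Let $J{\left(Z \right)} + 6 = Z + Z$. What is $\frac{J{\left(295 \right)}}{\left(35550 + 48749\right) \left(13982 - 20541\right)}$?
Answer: $- \frac{584}{552917141} \approx -1.0562 \cdot 10^{-6}$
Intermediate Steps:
$J{\left(Z \right)} = -6 + 2 Z$ ($J{\left(Z \right)} = -6 + \left(Z + Z\right) = -6 + 2 Z$)
$\frac{J{\left(295 \right)}}{\left(35550 + 48749\right) \left(13982 - 20541\right)} = \frac{-6 + 2 \cdot 295}{\left(35550 + 48749\right) \left(13982 - 20541\right)} = \frac{-6 + 590}{84299 \left(-6559\right)} = \frac{584}{-552917141} = 584 \left(- \frac{1}{552917141}\right) = - \frac{584}{552917141}$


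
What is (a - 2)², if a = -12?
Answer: 196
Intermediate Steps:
(a - 2)² = (-12 - 2)² = (-14)² = 196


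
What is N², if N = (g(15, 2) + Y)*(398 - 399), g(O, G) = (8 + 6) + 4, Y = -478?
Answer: 211600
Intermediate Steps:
g(O, G) = 18 (g(O, G) = 14 + 4 = 18)
N = 460 (N = (18 - 478)*(398 - 399) = -460*(-1) = 460)
N² = 460² = 211600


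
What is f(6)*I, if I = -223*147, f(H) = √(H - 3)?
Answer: -32781*√3 ≈ -56778.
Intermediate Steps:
f(H) = √(-3 + H)
I = -32781
f(6)*I = √(-3 + 6)*(-32781) = √3*(-32781) = -32781*√3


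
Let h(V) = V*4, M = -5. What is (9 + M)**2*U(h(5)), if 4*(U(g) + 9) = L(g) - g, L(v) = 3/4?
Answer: -221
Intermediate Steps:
h(V) = 4*V
L(v) = 3/4 (L(v) = 3*(1/4) = 3/4)
U(g) = -141/16 - g/4 (U(g) = -9 + (3/4 - g)/4 = -9 + (3/16 - g/4) = -141/16 - g/4)
(9 + M)**2*U(h(5)) = (9 - 5)**2*(-141/16 - 5) = 4**2*(-141/16 - 1/4*20) = 16*(-141/16 - 5) = 16*(-221/16) = -221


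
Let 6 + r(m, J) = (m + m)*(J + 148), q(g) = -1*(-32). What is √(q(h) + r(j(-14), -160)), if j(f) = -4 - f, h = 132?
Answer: I*√214 ≈ 14.629*I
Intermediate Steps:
q(g) = 32
r(m, J) = -6 + 2*m*(148 + J) (r(m, J) = -6 + (m + m)*(J + 148) = -6 + (2*m)*(148 + J) = -6 + 2*m*(148 + J))
√(q(h) + r(j(-14), -160)) = √(32 + (-6 + 296*(-4 - 1*(-14)) + 2*(-160)*(-4 - 1*(-14)))) = √(32 + (-6 + 296*(-4 + 14) + 2*(-160)*(-4 + 14))) = √(32 + (-6 + 296*10 + 2*(-160)*10)) = √(32 + (-6 + 2960 - 3200)) = √(32 - 246) = √(-214) = I*√214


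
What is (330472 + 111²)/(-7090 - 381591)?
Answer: -342793/388681 ≈ -0.88194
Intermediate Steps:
(330472 + 111²)/(-7090 - 381591) = (330472 + 12321)/(-388681) = 342793*(-1/388681) = -342793/388681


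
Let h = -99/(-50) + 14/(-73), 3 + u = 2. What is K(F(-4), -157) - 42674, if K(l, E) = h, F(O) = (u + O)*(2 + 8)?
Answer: -155753573/3650 ≈ -42672.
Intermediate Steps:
u = -1 (u = -3 + 2 = -1)
h = 6527/3650 (h = -99*(-1/50) + 14*(-1/73) = 99/50 - 14/73 = 6527/3650 ≈ 1.7882)
F(O) = -10 + 10*O (F(O) = (-1 + O)*(2 + 8) = (-1 + O)*10 = -10 + 10*O)
K(l, E) = 6527/3650
K(F(-4), -157) - 42674 = 6527/3650 - 42674 = -155753573/3650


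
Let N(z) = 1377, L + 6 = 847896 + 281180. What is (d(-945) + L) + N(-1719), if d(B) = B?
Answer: 1129502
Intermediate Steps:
L = 1129070 (L = -6 + (847896 + 281180) = -6 + 1129076 = 1129070)
(d(-945) + L) + N(-1719) = (-945 + 1129070) + 1377 = 1128125 + 1377 = 1129502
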